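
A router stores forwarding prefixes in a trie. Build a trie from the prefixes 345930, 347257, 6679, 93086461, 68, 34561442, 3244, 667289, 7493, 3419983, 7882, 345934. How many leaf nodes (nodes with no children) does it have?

A leaf is a node with no children — equivalently, the end of a word that is not a proper prefix of any other stored word.
Those words: "3244", "3419983", "34561442", "345930", "345934", "347257", "667289", "6679", "68", "7493", "7882", "93086461"
Leaf count: 12

12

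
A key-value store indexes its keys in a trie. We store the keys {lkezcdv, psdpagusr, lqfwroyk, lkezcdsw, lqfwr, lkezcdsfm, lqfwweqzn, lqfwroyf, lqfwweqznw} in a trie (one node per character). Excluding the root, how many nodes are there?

34

Insert word by word; a character creates a node only if that edge doesn't already exist:
  "lkezcdv" → 7 new (l, k, e, z, c, d, v)
  "psdpagusr" → 9 new (p, s, d, p, a, g, u, s, r)
  "lqfwroyk" → prefix "l" already present; 7 new (q, f, w, r, o, y, k)
  "lkezcdsw" → prefix "lkezcd" already present; 2 new (s, w)
  "lqfwr" → prefix "lqfwr" already present; 0 new (none)
  "lkezcdsfm" → prefix "lkezcds" already present; 2 new (f, m)
  "lqfwweqzn" → prefix "lqfw" already present; 5 new (w, e, q, z, n)
  "lqfwroyf" → prefix "lqfwroy" already present; 1 new (f)
  "lqfwweqznw" → prefix "lqfwweqzn" already present; 1 new (w)
Total nodes = 7 + 9 + 7 + 2 + 0 + 2 + 5 + 1 + 1 = 34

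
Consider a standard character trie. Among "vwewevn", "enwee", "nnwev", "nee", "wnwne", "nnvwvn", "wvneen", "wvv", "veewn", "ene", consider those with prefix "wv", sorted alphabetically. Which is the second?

wvv

Words with prefix "wv", in lexicographic order: "wvneen", "wvv"
Position 2: wvv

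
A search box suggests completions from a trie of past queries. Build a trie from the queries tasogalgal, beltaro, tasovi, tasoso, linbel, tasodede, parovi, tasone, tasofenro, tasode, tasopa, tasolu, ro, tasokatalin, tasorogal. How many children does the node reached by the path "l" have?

1

The children of the "l" node are the distinct next characters among strings starting with "l".
Characters that immediately follow "l" among the stored strings: {i}.
That node has 1 child edge.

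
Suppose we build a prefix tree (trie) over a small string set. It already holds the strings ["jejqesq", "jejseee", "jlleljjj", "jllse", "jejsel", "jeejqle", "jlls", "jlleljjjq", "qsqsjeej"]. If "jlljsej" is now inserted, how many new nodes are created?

Walking "jlljsej" from the root, the first 3 characters ("jll") follow existing edges; "j" is the first miss.
So 7 − 3 = 4 new nodes.

4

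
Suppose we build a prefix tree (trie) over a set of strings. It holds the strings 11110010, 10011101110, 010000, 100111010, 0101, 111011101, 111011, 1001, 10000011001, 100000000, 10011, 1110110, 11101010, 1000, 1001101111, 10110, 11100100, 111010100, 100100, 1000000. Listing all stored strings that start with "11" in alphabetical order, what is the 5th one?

Words with prefix "11", in lexicographic order: "11100100", "11101010", "111010100", "111011", "1110110", "111011101", "11110010"
Position 5: 1110110

1110110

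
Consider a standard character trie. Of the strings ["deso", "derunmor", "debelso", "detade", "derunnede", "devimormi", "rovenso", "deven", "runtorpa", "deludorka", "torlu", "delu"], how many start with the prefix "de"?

9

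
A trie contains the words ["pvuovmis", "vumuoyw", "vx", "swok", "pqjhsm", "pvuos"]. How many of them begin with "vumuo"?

Filter for entries beginning with "vumuo":
Words under "vumuo": vumuoyw
Count: 1

1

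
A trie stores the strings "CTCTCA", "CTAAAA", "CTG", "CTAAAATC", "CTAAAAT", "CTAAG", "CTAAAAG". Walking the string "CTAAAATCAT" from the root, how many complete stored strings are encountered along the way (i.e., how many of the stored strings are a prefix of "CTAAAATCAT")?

Check each prefix of "CTAAAATCAT" against the stored set — each match is an end-marker on the path.
Prefixes of the query that are stored words: "CTAAAA", "CTAAAAT", "CTAAAATC"
Count: 3

3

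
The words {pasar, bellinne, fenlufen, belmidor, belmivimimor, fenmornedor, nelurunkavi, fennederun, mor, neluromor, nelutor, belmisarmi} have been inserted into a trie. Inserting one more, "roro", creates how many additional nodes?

"roro" shares no prefix with any stored word, so all 4 characters open new nodes.
4 − 0 = 4 new nodes.

4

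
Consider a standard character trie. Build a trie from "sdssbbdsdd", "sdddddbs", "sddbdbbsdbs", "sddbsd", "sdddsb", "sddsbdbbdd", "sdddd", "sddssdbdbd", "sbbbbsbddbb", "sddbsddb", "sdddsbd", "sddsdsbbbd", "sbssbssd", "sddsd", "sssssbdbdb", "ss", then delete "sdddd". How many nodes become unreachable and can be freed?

A node on "sdddd"'s path can go only if nothing else ends at it or branches off below it.
Every node on "sdddd" is still needed (e.g. by "sdddddbs"), so nothing is freed.
Nodes removed: 0

0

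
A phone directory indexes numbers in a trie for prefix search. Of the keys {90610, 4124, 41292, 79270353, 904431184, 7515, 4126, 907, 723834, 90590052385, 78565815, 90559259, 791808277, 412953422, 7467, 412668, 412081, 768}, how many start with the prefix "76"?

Walk to "76"; the words in its subtree are exactly those with that prefix.
Words under "76": 768
Count: 1

1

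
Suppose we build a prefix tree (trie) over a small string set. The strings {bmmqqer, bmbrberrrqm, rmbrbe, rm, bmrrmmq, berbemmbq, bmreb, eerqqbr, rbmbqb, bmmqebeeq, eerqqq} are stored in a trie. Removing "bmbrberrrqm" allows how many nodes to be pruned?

9

A node on "bmbrberrrqm"'s path can go only if nothing else ends at it or branches off below it.
The suffix "brberrrqm" (9 nodes) is used only by "bmbrberrrqm"; the node for "bm" still has the child "m", so pruning stops there.
Nodes removed: 9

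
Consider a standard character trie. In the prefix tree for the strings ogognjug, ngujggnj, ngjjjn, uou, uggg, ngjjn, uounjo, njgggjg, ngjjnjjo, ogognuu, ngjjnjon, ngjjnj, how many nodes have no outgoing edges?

9

A leaf is a node with no children — equivalently, the end of a word that is not a proper prefix of any other stored word.
Those words: "ngjjjn", "ngjjnjjo", "ngjjnjon", "ngujggnj", "njgggjg", "ogognjug", "ogognuu", "uggg", "uounjo"
Leaf count: 9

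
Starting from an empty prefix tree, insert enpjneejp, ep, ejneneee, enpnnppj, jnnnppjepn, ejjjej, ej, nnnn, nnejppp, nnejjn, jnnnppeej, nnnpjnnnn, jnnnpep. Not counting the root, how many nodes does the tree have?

Count nodes per top-level branch (shared prefixes stored once):
  'e'-branch (ej, ejjjej, ejneneee, enpjneejp, enpnnppj, ep): 26 nodes
  'j'-branch (jnnnpep, jnnnppeej, jnnnppjepn): 15 nodes
  'n'-branch (nnejjn, nnejppp, nnnn, nnnpjnnnn): 17 nodes
Sum: 58

58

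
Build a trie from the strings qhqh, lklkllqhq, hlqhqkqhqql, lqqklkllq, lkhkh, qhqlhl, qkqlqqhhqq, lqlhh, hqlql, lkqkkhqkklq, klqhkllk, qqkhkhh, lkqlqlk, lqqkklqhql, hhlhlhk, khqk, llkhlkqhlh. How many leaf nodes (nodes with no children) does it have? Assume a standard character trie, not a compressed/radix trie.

Leaves are exactly the stored words that no other stored word extends.
Those words: "hhlhlhk", "hlqhqkqhqql", "hqlql", "khqk", "klqhkllk", "lkhkh", "lklkllqhq", "lkqkkhqkklq", "lkqlqlk", "llkhlkqhlh", "lqlhh", "lqqkklqhql", "lqqklkllq", "qhqh", "qhqlhl", "qkqlqqhhqq", "qqkhkhh"
Leaf count: 17

17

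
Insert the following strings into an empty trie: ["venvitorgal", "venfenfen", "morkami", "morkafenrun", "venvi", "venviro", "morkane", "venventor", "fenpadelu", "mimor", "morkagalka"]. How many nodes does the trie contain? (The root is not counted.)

57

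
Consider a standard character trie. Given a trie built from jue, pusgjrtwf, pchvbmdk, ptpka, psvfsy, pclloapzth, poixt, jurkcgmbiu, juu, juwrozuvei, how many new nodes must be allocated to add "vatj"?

4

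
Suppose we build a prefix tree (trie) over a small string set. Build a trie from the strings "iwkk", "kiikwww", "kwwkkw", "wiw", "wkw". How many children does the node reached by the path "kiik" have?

The children of the "kiik" node are the distinct next characters among strings starting with "kiik".
Characters that immediately follow "kiik" among the stored strings: {w}.
That node has 1 child edge.

1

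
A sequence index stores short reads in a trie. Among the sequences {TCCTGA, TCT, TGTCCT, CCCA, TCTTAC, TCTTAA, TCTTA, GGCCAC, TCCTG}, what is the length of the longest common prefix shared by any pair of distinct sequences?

Look for the deepest trie node that still has at least two words in its subtree.
"TCCTG" and "TCCTGA" agree on "TCCTG" (5 characters) before diverging; nothing deeper is shared.
Longest shared-prefix length: 5

5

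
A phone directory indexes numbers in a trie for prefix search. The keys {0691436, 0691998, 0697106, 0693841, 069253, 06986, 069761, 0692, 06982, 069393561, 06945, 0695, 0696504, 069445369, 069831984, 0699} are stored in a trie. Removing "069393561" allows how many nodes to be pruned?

A node on "069393561"'s path can go only if nothing else ends at it or branches off below it.
The suffix "93561" (5 nodes) is used only by "069393561"; the node for "0693" still has the child "8", so pruning stops there.
Nodes removed: 5

5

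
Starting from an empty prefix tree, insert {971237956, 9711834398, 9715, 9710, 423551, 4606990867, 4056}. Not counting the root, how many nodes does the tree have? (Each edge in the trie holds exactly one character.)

36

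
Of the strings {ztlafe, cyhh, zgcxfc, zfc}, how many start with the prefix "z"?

3

Traverse to the node for "z", then collect every word in that subtree.
Matches: "zfc", "zgcxfc", "ztlafe"
Count: 3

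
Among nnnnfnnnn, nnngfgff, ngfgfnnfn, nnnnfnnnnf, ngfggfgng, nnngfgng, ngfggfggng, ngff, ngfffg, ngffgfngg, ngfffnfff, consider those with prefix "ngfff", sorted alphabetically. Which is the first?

Filter for "ngfff…" and sort: "ngfffg", "ngfffnfff"
Position 1: ngfffg

ngfffg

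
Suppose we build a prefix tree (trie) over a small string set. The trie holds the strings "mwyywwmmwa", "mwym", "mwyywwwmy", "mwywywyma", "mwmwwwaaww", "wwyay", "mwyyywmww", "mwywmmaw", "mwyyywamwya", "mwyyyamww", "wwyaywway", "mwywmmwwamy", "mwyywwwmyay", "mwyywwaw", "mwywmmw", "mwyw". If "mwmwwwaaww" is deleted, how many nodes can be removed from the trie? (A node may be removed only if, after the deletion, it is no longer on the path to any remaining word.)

A node on "mwmwwwaaww"'s path can go only if nothing else ends at it or branches off below it.
The suffix "mwwwaaww" (8 nodes) is used only by "mwmwwwaaww"; the node for "mw" still has the child "y", so pruning stops there.
Nodes removed: 8

8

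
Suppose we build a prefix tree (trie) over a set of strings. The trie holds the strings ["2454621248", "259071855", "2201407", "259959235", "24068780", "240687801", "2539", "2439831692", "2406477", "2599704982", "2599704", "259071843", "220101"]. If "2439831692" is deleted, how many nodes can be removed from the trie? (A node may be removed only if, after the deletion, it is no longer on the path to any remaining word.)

Walk "2439831692" from the leaf back toward the root, removing each node that no remaining word uses.
The suffix "39831692" (8 nodes) is used only by "2439831692"; the node for "24" still has the child "5", so pruning stops there.
Nodes removed: 8

8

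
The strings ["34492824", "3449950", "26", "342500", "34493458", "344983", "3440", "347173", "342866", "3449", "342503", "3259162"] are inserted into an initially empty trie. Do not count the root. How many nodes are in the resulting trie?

38

Count nodes per top-level branch (shared prefixes stored once):
  '2'-branch (26): 2 nodes
  '3'-branch (3259162, 342500, 342503, 342866, 3440, 3449, 34492824, 34493458, 344983, 3449950, 347173): 36 nodes
Sum: 38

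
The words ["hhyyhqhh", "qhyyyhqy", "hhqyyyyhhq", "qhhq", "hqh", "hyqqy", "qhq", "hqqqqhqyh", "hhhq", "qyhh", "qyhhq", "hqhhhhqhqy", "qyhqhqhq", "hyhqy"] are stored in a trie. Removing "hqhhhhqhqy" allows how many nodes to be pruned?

A node on "hqhhhhqhqy"'s path can go only if nothing else ends at it or branches off below it.
The suffix "hhhqhqy" (7 nodes) is used only by "hqhhhhqhqy"; "hqh" is itself a stored word, so pruning stops there.
Nodes removed: 7

7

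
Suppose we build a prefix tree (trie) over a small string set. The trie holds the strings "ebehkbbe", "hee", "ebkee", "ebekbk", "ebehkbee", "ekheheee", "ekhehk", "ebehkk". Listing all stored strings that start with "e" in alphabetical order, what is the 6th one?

DFS of the "e" subtree visits, in order: "ebehkbbe", "ebehkbee", "ebehkk", "ebekbk", "ebkee", "ekheheee", "ekhehk"
Position 6: ekheheee

ekheheee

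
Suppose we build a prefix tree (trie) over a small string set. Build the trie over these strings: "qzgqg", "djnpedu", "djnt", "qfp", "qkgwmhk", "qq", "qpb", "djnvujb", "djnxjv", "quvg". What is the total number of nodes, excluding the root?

Trace insertions, counting only characters that open a new branch:
  "qzgqg" → 5 new (q, z, g, q, g)
  "djnpedu" → 7 new (d, j, n, p, e, d, u)
  "djnt" → prefix "djn" already present; 1 new (t)
  "qfp" → prefix "q" already present; 2 new (f, p)
  "qkgwmhk" → prefix "q" already present; 6 new (k, g, w, m, h, k)
  "qq" → prefix "q" already present; 1 new (q)
  "qpb" → prefix "q" already present; 2 new (p, b)
  "djnvujb" → prefix "djn" already present; 4 new (v, u, j, b)
  "djnxjv" → prefix "djn" already present; 3 new (x, j, v)
  "quvg" → prefix "q" already present; 3 new (u, v, g)
Total nodes = 5 + 7 + 1 + 2 + 6 + 1 + 2 + 4 + 3 + 3 = 34

34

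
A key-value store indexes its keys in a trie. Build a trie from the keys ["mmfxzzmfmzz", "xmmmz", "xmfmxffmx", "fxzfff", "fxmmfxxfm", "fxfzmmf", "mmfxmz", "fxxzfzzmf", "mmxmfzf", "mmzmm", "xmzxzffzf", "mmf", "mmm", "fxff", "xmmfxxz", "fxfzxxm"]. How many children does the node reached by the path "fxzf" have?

Walk "fxzf" from the root, arriving at one node.
Characters that immediately follow "fxzf" among the stored strings: {f}.
That node has 1 child edge.

1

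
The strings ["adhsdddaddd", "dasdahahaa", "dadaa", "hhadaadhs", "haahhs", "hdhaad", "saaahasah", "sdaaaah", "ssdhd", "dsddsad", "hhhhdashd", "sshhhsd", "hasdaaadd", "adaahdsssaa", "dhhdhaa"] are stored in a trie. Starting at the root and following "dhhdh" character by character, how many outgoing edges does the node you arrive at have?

1

The children of the "dhhdh" node are the distinct next characters among strings starting with "dhhdh".
Distinct next characters after "dhhdh": a.
That node has 1 child edge.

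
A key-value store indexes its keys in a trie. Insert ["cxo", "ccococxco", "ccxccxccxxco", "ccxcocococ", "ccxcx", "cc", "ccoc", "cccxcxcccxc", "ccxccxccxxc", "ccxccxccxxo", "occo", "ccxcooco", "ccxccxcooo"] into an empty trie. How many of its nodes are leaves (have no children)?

10

A leaf is a node with no children — equivalently, the end of a word that is not a proper prefix of any other stored word.
Those words: "cccxcxcccxc", "ccococxco", "ccxccxccxxco", "ccxccxccxxo", "ccxccxcooo", "ccxcocococ", "ccxcooco", "ccxcx", "cxo", "occo"
Leaf count: 10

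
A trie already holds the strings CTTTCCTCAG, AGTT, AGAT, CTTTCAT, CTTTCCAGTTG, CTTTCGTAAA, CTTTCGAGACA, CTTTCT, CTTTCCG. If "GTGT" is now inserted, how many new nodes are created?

4

Nothing in the trie begins with "G"; the whole of "GTGT" is new.
4 − 0 = 4 new nodes.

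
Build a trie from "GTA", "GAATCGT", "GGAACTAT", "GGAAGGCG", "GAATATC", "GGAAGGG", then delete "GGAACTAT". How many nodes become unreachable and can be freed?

4

Walk "GGAACTAT" from the leaf back toward the root, removing each node that no remaining word uses.
The suffix "CTAT" (4 nodes) is used only by "GGAACTAT"; the node for "GGAA" still has the child "G", so pruning stops there.
Nodes removed: 4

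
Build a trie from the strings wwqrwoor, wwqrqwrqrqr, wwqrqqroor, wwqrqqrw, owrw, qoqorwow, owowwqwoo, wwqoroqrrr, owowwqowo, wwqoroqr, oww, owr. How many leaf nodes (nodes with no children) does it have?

Leaves are exactly the stored words that no other stored word extends.
Those words: "owowwqowo", "owowwqwoo", "owrw", "oww", "qoqorwow", "wwqoroqrrr", "wwqrqqroor", "wwqrqqrw", "wwqrqwrqrqr", "wwqrwoor"
Leaf count: 10

10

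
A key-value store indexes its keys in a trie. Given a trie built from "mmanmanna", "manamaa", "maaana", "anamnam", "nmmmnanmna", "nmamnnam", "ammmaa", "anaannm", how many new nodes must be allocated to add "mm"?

Every character of "mm" already lies on an existing path (it is a prefix of some stored word).
No new nodes are needed: 0.

0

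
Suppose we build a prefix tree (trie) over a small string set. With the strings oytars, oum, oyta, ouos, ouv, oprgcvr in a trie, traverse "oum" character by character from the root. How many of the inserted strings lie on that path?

1

Check each prefix of "oum" against the stored set — each match is an end-marker on the path.
Prefixes of the query that are stored words: "oum"
Count: 1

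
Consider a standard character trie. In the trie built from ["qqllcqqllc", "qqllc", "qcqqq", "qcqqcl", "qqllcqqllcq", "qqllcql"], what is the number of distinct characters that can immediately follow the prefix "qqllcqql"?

The children of the "qqllcqql" node are the distinct next characters among strings starting with "qqllcqql".
Distinct next characters after "qqllcqql": l.
That node has 1 child edge.

1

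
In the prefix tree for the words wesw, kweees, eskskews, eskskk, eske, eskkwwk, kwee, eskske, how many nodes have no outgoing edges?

6

Leaves are exactly the stored words that no other stored word extends.
Those words: "eske", "eskkwwk", "eskskews", "eskskk", "kweees", "wesw"
Leaf count: 6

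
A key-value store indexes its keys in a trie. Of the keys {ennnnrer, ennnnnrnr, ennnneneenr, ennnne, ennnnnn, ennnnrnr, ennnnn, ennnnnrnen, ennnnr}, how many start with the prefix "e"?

Walk to "e"; the words in its subtree are exactly those with that prefix.
Words under "e": ennnne, ennnneneenr, ennnnn, ennnnnn, ennnnnrnen, ennnnnrnr, ennnnr, ennnnrer, ennnnrnr
Count: 9

9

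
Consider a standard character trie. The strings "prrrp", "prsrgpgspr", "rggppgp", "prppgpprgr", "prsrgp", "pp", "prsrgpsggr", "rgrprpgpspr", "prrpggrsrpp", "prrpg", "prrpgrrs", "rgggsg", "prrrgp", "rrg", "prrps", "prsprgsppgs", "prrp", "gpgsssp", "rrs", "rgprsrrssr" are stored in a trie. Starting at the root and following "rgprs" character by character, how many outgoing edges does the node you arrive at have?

The children of the "rgprs" node are the distinct next characters among strings starting with "rgprs".
Characters that immediately follow "rgprs" among the stored strings: {r}.
That node has 1 child edge.

1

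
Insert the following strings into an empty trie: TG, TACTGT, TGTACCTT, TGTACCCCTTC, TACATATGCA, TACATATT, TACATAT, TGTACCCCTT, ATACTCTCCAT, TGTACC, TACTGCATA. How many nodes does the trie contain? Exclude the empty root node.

41

Trace insertions, counting only characters that open a new branch:
  "TG" → 2 new (T, G)
  "TACTGT" → prefix "T" already present; 5 new (A, C, T, G, T)
  "TGTACCTT" → prefix "TG" already present; 6 new (T, A, C, C, T, T)
  "TGTACCCCTTC" → prefix "TGTACC" already present; 5 new (C, C, T, T, C)
  "TACATATGCA" → prefix "TAC" already present; 7 new (A, T, A, T, G, C, A)
  "TACATATT" → prefix "TACATAT" already present; 1 new (T)
  "TACATAT" → prefix "TACATAT" already present; 0 new (none)
  "TGTACCCCTT" → prefix "TGTACCCCTT" already present; 0 new (none)
  "ATACTCTCCAT" → 11 new (A, T, A, C, T, C, T, C, C, A, T)
  "TGTACC" → prefix "TGTACC" already present; 0 new (none)
  "TACTGCATA" → prefix "TACTG" already present; 4 new (C, A, T, A)
Total nodes = 2 + 5 + 6 + 5 + 7 + 1 + 0 + 0 + 11 + 0 + 4 = 41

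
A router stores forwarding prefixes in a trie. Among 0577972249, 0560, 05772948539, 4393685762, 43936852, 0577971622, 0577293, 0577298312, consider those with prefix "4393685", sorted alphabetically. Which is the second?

DFS of the "4393685" subtree visits, in order: "43936852", "4393685762"
The 2nd is 4393685762.

4393685762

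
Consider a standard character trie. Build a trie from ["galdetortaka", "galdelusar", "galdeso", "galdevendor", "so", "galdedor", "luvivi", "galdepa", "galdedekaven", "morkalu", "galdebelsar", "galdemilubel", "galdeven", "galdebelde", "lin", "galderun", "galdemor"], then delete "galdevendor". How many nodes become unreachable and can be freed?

After clearing the end-marker at "galdevendor", prune upward until reaching a node still needed by another word.
The suffix "dor" (3 nodes) is used only by "galdevendor"; "galdeven" is itself a stored word, so pruning stops there.
Nodes removed: 3

3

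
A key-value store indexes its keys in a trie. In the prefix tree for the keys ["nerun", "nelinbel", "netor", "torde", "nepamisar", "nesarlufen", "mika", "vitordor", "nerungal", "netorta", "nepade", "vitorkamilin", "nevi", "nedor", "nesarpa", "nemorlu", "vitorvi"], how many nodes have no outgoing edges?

15

Leaves are exactly the stored words that no other stored word extends.
Those words: "mika", "nedor", "nelinbel", "nemorlu", "nepade", "nepamisar", "nerungal", "nesarlufen", "nesarpa", "netorta", "nevi", "torde", "vitordor", "vitorkamilin", "vitorvi"
Leaf count: 15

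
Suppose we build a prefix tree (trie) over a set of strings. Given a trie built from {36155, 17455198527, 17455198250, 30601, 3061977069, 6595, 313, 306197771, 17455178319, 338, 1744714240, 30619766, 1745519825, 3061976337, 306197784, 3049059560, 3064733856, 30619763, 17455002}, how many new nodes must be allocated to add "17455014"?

2

Walking "17455014" from the root, the first 6 characters ("174550") follow existing edges; "1" is the first miss.
So 8 − 6 = 2 new nodes.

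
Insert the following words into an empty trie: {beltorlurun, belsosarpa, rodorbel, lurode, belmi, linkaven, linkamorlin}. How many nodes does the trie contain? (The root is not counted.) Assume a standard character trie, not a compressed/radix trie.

For each word, the new-node count is its length minus the longest prefix already in the trie:
  "beltorlurun" → 11 new (b, e, l, t, o, r, l, u, r, u, n)
  "belsosarpa" → prefix "bel" already present; 7 new (s, o, s, a, r, p, a)
  "rodorbel" → 8 new (r, o, d, o, r, b, e, l)
  "lurode" → 6 new (l, u, r, o, d, e)
  "belmi" → prefix "bel" already present; 2 new (m, i)
  "linkaven" → prefix "l" already present; 7 new (i, n, k, a, v, e, n)
  "linkamorlin" → prefix "linka" already present; 6 new (m, o, r, l, i, n)
Total nodes = 11 + 7 + 8 + 6 + 2 + 7 + 6 = 47

47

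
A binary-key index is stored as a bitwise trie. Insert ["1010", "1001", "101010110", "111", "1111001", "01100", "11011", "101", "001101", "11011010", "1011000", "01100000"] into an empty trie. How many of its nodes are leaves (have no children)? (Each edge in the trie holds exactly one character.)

7

Leaves are exactly the stored words that no other stored word extends.
Those words: "001101", "01100000", "1001", "101010110", "1011000", "11011010", "1111001"
Leaf count: 7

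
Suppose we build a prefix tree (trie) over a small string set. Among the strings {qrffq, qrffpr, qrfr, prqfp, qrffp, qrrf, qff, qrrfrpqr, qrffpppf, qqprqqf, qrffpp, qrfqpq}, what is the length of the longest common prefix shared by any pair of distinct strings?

6

Equivalently: take the maximum, over all pairs, of their longest common prefix length.
"qrffpp" and "qrffpppf" agree on "qrffpp" (6 characters) before diverging; nothing deeper is shared.
Longest shared-prefix length: 6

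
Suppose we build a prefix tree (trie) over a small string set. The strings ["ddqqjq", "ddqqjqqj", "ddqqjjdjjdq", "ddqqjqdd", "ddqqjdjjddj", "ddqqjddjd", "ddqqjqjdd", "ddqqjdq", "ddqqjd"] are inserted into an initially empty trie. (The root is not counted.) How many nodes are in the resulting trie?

Trie structure (* marks end of a word):
(root)
└─ d
   └─ d
      └─ q
         └─ q
            └─ j
               ├─ d *
               │  ├─ d
               │  │  └─ j
               │  │     └─ d *
               │  ├─ j
               │  │  └─ j
               │  │     └─ d
               │  │        └─ d
               │  │           └─ j *
               │  └─ q *
               ├─ j
               │  └─ d
               │     └─ j
               │        └─ j
               │           └─ d
               │              └─ q *
               └─ q *
                  ├─ d
                  │  └─ d *
                  ├─ j
                  │  └─ d
                  │     └─ d *
                  └─ q
                     └─ j *
Counting every labelled node above: 29.

29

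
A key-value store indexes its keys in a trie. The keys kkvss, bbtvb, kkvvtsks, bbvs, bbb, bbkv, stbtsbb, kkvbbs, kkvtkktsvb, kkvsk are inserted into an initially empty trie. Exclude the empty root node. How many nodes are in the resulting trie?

Count nodes per top-level branch (shared prefixes stored once):
  'b'-branch (bbb, bbkv, bbtvb, bbvs): 10 nodes
  'k'-branch (kkvbbs, kkvsk, kkvss, kkvtkktsvb, kkvvtsks): 21 nodes
  's'-branch (stbtsbb): 7 nodes
Sum: 38

38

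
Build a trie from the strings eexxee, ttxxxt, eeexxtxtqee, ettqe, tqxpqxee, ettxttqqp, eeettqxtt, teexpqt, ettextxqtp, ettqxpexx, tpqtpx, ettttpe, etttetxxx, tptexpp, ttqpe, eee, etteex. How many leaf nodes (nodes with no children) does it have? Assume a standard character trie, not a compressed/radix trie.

A leaf is a node with no children — equivalently, the end of a word that is not a proper prefix of any other stored word.
Those words: "eeettqxtt", "eeexxtxtqee", "eexxee", "etteex", "ettextxqtp", "ettqe", "ettqxpexx", "etttetxxx", "ettttpe", "ettxttqqp", "teexpqt", "tpqtpx", "tptexpp", "tqxpqxee", "ttqpe", "ttxxxt"
Leaf count: 16

16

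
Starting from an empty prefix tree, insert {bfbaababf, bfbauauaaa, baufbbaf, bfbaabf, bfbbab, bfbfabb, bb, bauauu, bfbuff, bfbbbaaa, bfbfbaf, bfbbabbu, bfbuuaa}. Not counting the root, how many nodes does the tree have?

Trace insertions, counting only characters that open a new branch:
  "bfbaababf" → 9 new (b, f, b, a, a, b, a, b, f)
  "bfbauauaaa" → prefix "bfba" already present; 6 new (u, a, u, a, a, a)
  "baufbbaf" → prefix "b" already present; 7 new (a, u, f, b, b, a, f)
  "bfbaabf" → prefix "bfbaab" already present; 1 new (f)
  "bfbbab" → prefix "bfb" already present; 3 new (b, a, b)
  "bfbfabb" → prefix "bfb" already present; 4 new (f, a, b, b)
  "bb" → prefix "b" already present; 1 new (b)
  "bauauu" → prefix "bau" already present; 3 new (a, u, u)
  "bfbuff" → prefix "bfb" already present; 3 new (u, f, f)
  "bfbbbaaa" → prefix "bfbb" already present; 4 new (b, a, a, a)
  "bfbfbaf" → prefix "bfbf" already present; 3 new (b, a, f)
  "bfbbabbu" → prefix "bfbbab" already present; 2 new (b, u)
  "bfbuuaa" → prefix "bfbu" already present; 3 new (u, a, a)
Total nodes = 9 + 6 + 7 + 1 + 3 + 4 + 1 + 3 + 3 + 4 + 3 + 2 + 3 = 49

49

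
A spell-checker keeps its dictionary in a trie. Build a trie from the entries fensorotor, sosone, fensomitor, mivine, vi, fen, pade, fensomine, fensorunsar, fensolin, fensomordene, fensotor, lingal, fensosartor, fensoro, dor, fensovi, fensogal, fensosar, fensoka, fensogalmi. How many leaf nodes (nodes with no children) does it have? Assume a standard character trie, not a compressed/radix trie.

17

A leaf is a node with no children — equivalently, the end of a word that is not a proper prefix of any other stored word.
Those words: "dor", "fensogalmi", "fensoka", "fensolin", "fensomine", "fensomitor", "fensomordene", "fensorotor", "fensorunsar", "fensosartor", "fensotor", "fensovi", "lingal", "mivine", "pade", "sosone", "vi"
Leaf count: 17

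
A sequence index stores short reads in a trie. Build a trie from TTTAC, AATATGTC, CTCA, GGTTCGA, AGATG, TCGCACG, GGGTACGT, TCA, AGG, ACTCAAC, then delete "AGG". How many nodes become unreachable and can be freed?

A node on "AGG"'s path can go only if nothing else ends at it or branches off below it.
The suffix "G" (1 node) is used only by "AGG"; the node for "AG" still has the child "A", so pruning stops there.
Nodes removed: 1

1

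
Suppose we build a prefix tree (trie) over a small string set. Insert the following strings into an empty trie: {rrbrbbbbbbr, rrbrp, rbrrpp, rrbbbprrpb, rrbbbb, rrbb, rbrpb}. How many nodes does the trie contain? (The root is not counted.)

For each word, the new-node count is its length minus the longest prefix already in the trie:
  "rrbrbbbbbbr" → 11 new (r, r, b, r, b, b, b, b, b, b, r)
  "rrbrp" → prefix "rrbr" already present; 1 new (p)
  "rbrrpp" → prefix "r" already present; 5 new (b, r, r, p, p)
  "rrbbbprrpb" → prefix "rrb" already present; 7 new (b, b, p, r, r, p, b)
  "rrbbbb" → prefix "rrbbb" already present; 1 new (b)
  "rrbb" → prefix "rrbb" already present; 0 new (none)
  "rbrpb" → prefix "rbr" already present; 2 new (p, b)
Total nodes = 11 + 1 + 5 + 7 + 1 + 0 + 2 = 27

27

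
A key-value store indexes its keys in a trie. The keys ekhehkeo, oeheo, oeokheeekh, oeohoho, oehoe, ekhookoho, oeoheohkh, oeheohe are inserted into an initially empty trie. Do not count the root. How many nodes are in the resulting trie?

For each word, the new-node count is its length minus the longest prefix already in the trie:
  "ekhehkeo" → 8 new (e, k, h, e, h, k, e, o)
  "oeheo" → 5 new (o, e, h, e, o)
  "oeokheeekh" → prefix "oe" already present; 8 new (o, k, h, e, e, e, k, h)
  "oeohoho" → prefix "oeo" already present; 4 new (h, o, h, o)
  "oehoe" → prefix "oeh" already present; 2 new (o, e)
  "ekhookoho" → prefix "ekh" already present; 6 new (o, o, k, o, h, o)
  "oeoheohkh" → prefix "oeoh" already present; 5 new (e, o, h, k, h)
  "oeheohe" → prefix "oeheo" already present; 2 new (h, e)
Total nodes = 8 + 5 + 8 + 4 + 2 + 6 + 5 + 2 = 40

40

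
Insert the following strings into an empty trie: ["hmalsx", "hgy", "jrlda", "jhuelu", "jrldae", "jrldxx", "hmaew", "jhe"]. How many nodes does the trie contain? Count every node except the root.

24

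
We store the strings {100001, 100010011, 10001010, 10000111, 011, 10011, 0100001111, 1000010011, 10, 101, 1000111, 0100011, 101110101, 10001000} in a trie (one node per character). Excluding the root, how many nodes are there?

44

Insert word by word; a character creates a node only if that edge doesn't already exist:
  "100001" → 6 new (1, 0, 0, 0, 0, 1)
  "100010011" → prefix "1000" already present; 5 new (1, 0, 0, 1, 1)
  "10001010" → prefix "100010" already present; 2 new (1, 0)
  "10000111" → prefix "100001" already present; 2 new (1, 1)
  "011" → 3 new (0, 1, 1)
  "10011" → prefix "100" already present; 2 new (1, 1)
  "0100001111" → prefix "01" already present; 8 new (0, 0, 0, 0, 1, 1, 1, 1)
  "1000010011" → prefix "100001" already present; 4 new (0, 0, 1, 1)
  "10" → prefix "10" already present; 0 new (none)
  "101" → prefix "10" already present; 1 new (1)
  "1000111" → prefix "10001" already present; 2 new (1, 1)
  "0100011" → prefix "01000" already present; 2 new (1, 1)
  "101110101" → prefix "101" already present; 6 new (1, 1, 0, 1, 0, 1)
  "10001000" → prefix "1000100" already present; 1 new (0)
Total nodes = 6 + 5 + 2 + 2 + 3 + 2 + 8 + 4 + 0 + 1 + 2 + 2 + 6 + 1 = 44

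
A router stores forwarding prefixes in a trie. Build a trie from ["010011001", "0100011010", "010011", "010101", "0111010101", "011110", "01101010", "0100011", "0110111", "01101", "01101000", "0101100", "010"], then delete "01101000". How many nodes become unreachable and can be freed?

2

Walk "01101000" from the leaf back toward the root, removing each node that no remaining word uses.
The suffix "00" (2 nodes) is used only by "01101000"; the node for "011010" still has the child "1", so pruning stops there.
Nodes removed: 2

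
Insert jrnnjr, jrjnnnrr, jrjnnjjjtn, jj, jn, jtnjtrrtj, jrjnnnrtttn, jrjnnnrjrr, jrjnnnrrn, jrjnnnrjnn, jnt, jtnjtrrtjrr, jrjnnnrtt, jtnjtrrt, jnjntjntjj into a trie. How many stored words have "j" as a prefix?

15

Traverse to the node for "j", then collect every word in that subtree.
Words under "j": jj, jn, jnjntjntjj, jnt, jrjnnjjjtn, jrjnnnrjnn, jrjnnnrjrr, jrjnnnrr, jrjnnnrrn, jrjnnnrtt, jrjnnnrtttn, jrnnjr, jtnjtrrt, jtnjtrrtj, jtnjtrrtjrr
Count: 15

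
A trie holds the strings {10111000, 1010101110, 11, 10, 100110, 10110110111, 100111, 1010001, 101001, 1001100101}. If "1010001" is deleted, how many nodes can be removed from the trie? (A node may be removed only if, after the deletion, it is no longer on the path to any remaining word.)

A node on "1010001"'s path can go only if nothing else ends at it or branches off below it.
The suffix "01" (2 nodes) is used only by "1010001"; the node for "10100" still has the child "1", so pruning stops there.
Nodes removed: 2

2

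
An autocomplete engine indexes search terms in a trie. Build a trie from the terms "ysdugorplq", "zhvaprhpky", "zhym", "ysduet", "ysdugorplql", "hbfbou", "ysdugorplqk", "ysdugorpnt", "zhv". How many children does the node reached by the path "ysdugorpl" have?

1

Walk "ysdugorpl" from the root, arriving at one node.
Distinct next characters after "ysdugorpl": q.
That node has 1 child edge.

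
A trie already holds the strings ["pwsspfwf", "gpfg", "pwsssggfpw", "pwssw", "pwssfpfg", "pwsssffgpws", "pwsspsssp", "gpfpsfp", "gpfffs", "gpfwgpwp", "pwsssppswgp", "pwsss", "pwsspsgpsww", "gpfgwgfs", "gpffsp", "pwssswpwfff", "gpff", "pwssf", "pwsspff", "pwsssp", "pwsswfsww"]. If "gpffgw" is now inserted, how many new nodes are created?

Walking "gpffgw" from the root, the first 4 characters ("gpff") follow existing edges; "g" is the first miss.
So 6 − 4 = 2 new nodes.

2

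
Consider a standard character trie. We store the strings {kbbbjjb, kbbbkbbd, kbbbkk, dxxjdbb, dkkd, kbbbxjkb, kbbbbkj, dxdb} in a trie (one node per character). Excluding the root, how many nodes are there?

31

Insert word by word; a character creates a node only if that edge doesn't already exist:
  "kbbbjjb" → 7 new (k, b, b, b, j, j, b)
  "kbbbkbbd" → prefix "kbbb" already present; 4 new (k, b, b, d)
  "kbbbkk" → prefix "kbbbk" already present; 1 new (k)
  "dxxjdbb" → 7 new (d, x, x, j, d, b, b)
  "dkkd" → prefix "d" already present; 3 new (k, k, d)
  "kbbbxjkb" → prefix "kbbb" already present; 4 new (x, j, k, b)
  "kbbbbkj" → prefix "kbbb" already present; 3 new (b, k, j)
  "dxdb" → prefix "dx" already present; 2 new (d, b)
Total nodes = 7 + 4 + 1 + 7 + 3 + 4 + 3 + 2 = 31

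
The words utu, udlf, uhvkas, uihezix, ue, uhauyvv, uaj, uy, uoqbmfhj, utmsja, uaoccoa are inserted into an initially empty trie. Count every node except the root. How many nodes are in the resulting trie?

42

Insert word by word; a character creates a node only if that edge doesn't already exist:
  "utu" → 3 new (u, t, u)
  "udlf" → prefix "u" already present; 3 new (d, l, f)
  "uhvkas" → prefix "u" already present; 5 new (h, v, k, a, s)
  "uihezix" → prefix "u" already present; 6 new (i, h, e, z, i, x)
  "ue" → prefix "u" already present; 1 new (e)
  "uhauyvv" → prefix "uh" already present; 5 new (a, u, y, v, v)
  "uaj" → prefix "u" already present; 2 new (a, j)
  "uy" → prefix "u" already present; 1 new (y)
  "uoqbmfhj" → prefix "u" already present; 7 new (o, q, b, m, f, h, j)
  "utmsja" → prefix "ut" already present; 4 new (m, s, j, a)
  "uaoccoa" → prefix "ua" already present; 5 new (o, c, c, o, a)
Total nodes = 3 + 3 + 5 + 6 + 1 + 5 + 2 + 1 + 7 + 4 + 5 = 42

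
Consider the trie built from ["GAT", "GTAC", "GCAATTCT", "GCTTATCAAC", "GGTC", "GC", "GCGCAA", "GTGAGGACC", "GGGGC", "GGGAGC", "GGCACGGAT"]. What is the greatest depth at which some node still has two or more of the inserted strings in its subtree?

3

Equivalently: take the maximum, over all pairs, of their longest common prefix length.
"GGGAGC" and "GGGGC" agree on "GGG" (3 characters) before diverging; nothing deeper is shared.
Longest shared-prefix length: 3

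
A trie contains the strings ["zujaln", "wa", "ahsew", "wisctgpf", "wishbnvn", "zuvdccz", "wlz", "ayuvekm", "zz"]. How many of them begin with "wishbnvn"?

Filter for entries beginning with "wishbnvn":
Words under "wishbnvn": wishbnvn
Count: 1

1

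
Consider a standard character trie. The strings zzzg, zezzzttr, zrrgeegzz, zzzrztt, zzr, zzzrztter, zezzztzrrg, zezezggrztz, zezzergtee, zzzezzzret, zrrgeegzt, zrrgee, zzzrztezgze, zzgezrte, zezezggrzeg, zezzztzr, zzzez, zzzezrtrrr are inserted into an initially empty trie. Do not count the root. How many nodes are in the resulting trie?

For each word, the new-node count is its length minus the longest prefix already in the trie:
  "zzzg" → 4 new (z, z, z, g)
  "zezzzttr" → prefix "z" already present; 7 new (e, z, z, z, t, t, r)
  "zrrgeegzz" → prefix "z" already present; 8 new (r, r, g, e, e, g, z, z)
  "zzzrztt" → prefix "zzz" already present; 4 new (r, z, t, t)
  "zzr" → prefix "zz" already present; 1 new (r)
  "zzzrztter" → prefix "zzzrztt" already present; 2 new (e, r)
  "zezzztzrrg" → prefix "zezzzt" already present; 4 new (z, r, r, g)
  "zezezggrztz" → prefix "zez" already present; 8 new (e, z, g, g, r, z, t, z)
  "zezzergtee" → prefix "zezz" already present; 6 new (e, r, g, t, e, e)
  "zzzezzzret" → prefix "zzz" already present; 7 new (e, z, z, z, r, e, t)
  "zrrgeegzt" → prefix "zrrgeegz" already present; 1 new (t)
  "zrrgee" → prefix "zrrgee" already present; 0 new (none)
  "zzzrztezgze" → prefix "zzzrzt" already present; 5 new (e, z, g, z, e)
  "zzgezrte" → prefix "zz" already present; 6 new (g, e, z, r, t, e)
  "zezezggrzeg" → prefix "zezezggrz" already present; 2 new (e, g)
  "zezzztzr" → prefix "zezzztzr" already present; 0 new (none)
  "zzzez" → prefix "zzzez" already present; 0 new (none)
  "zzzezrtrrr" → prefix "zzzez" already present; 5 new (r, t, r, r, r)
Total nodes = 4 + 7 + 8 + 4 + 1 + 2 + 4 + 8 + 6 + 7 + 1 + 0 + 5 + 6 + 2 + 0 + 0 + 5 = 70

70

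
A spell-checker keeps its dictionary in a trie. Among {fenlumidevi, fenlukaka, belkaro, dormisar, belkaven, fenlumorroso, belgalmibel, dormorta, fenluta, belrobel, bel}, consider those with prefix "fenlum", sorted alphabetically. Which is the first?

Filter for "fenlum…" and sort: "fenlumidevi", "fenlumorroso"
Position 1: fenlumidevi

fenlumidevi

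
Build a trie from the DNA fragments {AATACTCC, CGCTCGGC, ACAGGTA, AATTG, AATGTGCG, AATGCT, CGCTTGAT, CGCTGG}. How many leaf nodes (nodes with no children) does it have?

8

A leaf is a node with no children — equivalently, the end of a word that is not a proper prefix of any other stored word.
Those words: "AATACTCC", "AATGCT", "AATGTGCG", "AATTG", "ACAGGTA", "CGCTCGGC", "CGCTGG", "CGCTTGAT"
Leaf count: 8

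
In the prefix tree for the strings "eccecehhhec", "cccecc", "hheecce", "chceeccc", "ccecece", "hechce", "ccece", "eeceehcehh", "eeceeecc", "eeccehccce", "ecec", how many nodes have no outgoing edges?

A leaf is a node with no children — equivalently, the end of a word that is not a proper prefix of any other stored word.
Those words: "cccecc", "ccecece", "chceeccc", "eccecehhhec", "ecec", "eeccehccce", "eeceeecc", "eeceehcehh", "hechce", "hheecce"
Leaf count: 10

10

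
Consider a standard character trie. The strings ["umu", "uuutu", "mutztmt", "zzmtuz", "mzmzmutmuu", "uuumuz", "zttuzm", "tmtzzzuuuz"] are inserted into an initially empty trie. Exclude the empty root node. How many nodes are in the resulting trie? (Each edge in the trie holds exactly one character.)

47

For each word, the new-node count is its length minus the longest prefix already in the trie:
  "umu" → 3 new (u, m, u)
  "uuutu" → prefix "u" already present; 4 new (u, u, t, u)
  "mutztmt" → 7 new (m, u, t, z, t, m, t)
  "zzmtuz" → 6 new (z, z, m, t, u, z)
  "mzmzmutmuu" → prefix "m" already present; 9 new (z, m, z, m, u, t, m, u, u)
  "uuumuz" → prefix "uuu" already present; 3 new (m, u, z)
  "zttuzm" → prefix "z" already present; 5 new (t, t, u, z, m)
  "tmtzzzuuuz" → 10 new (t, m, t, z, z, z, u, u, u, z)
Total nodes = 3 + 4 + 7 + 6 + 9 + 3 + 5 + 10 = 47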